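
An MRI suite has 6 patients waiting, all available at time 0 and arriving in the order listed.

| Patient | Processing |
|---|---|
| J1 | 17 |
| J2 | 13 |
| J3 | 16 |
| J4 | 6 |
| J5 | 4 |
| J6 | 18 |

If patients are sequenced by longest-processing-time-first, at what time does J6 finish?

18

LPT (decreasing processing time): J6 J1 J3 J2 J4 J5.
J6: 0→18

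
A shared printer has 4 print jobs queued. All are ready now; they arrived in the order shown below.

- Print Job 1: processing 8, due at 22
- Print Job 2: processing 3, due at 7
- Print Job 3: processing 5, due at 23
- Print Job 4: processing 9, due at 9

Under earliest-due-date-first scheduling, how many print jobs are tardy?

2

EDD (increasing due date): Print Job 2 Print Job 4 Print Job 1 Print Job 3.
Print Job 2: 0→3, due 7, tardiness 0
Print Job 4: 3→12, due 9, tardiness 3
Print Job 1: 12→20, due 22, tardiness 0
Print Job 3: 20→25, due 23, tardiness 2
Late print jobs: 2.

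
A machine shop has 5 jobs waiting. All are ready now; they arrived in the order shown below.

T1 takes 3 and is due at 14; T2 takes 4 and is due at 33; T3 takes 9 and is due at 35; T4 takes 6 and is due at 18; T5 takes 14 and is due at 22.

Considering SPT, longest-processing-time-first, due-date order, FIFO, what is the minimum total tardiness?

2

SPT (increasing processing time): T1 T2 T4 T3 T5.
T1: 0→3, due 14, tardiness 0
T2: 3→7, due 33, tardiness 0
T4: 7→13, due 18, tardiness 0
T3: 13→22, due 35, tardiness 0
T5: 22→36, due 22, tardiness 14
Sum = 0+0+0+0+14 = 14.
LPT (decreasing processing time): T5 T3 T4 T2 T1.
T5: 0→14, due 22, tardiness 0
T3: 14→23, due 35, tardiness 0
T4: 23→29, due 18, tardiness 11
T2: 29→33, due 33, tardiness 0
T1: 33→36, due 14, tardiness 22
Sum = 0+0+11+0+22 = 33.
EDD (increasing due date): T1 T4 T5 T2 T3.
T1: 0→3, due 14, tardiness 0
T4: 3→9, due 18, tardiness 0
T5: 9→23, due 22, tardiness 1
T2: 23→27, due 33, tardiness 0
T3: 27→36, due 35, tardiness 1
Sum = 0+0+1+0+1 = 2.
FIFO (arrival order): T1 T2 T3 T4 T5.
T1: 0→3, due 14, tardiness 0
T2: 3→7, due 33, tardiness 0
T3: 7→16, due 35, tardiness 0
T4: 16→22, due 18, tardiness 4
T5: 22→36, due 22, tardiness 14
Sum = 0+0+0+4+14 = 18.
SPT 14, LPT 33, EDD 2, FIFO 18 → minimum 2.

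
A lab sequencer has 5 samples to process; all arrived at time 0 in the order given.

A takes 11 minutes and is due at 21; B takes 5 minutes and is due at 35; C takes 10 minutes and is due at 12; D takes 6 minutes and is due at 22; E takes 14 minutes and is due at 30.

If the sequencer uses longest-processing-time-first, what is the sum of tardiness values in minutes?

LPT (decreasing processing time): E A C D B.
E: 0→14, due 30, tardiness 0
A: 14→25, due 21, tardiness 4
C: 25→35, due 12, tardiness 23
D: 35→41, due 22, tardiness 19
B: 41→46, due 35, tardiness 11
Sum = 0+4+23+19+11 = 57.

57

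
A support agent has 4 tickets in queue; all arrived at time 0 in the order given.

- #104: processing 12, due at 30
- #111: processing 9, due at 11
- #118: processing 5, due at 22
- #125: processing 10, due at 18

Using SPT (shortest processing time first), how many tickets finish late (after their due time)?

3

SPT (increasing processing time): #118 #111 #125 #104.
#118: 0→5, due 22, tardiness 0
#111: 5→14, due 11, tardiness 3
#125: 14→24, due 18, tardiness 6
#104: 24→36, due 30, tardiness 6
Late tickets: 3.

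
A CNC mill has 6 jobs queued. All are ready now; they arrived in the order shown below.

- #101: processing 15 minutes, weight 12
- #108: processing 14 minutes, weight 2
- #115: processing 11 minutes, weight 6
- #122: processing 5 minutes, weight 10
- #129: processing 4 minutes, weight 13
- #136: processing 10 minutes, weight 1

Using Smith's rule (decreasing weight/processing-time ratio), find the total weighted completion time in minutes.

797

WSPT (decreasing weight/processing-time ratio): #129 #122 #101 #115 #108 #136.
#129: finishes 4, weight 13, w·C = 52
#122: finishes 9, weight 10, w·C = 90
#101: finishes 24, weight 12, w·C = 288
#115: finishes 35, weight 6, w·C = 210
#108: finishes 49, weight 2, w·C = 98
#136: finishes 59, weight 1, w·C = 59
Sum = 52+90+288+210+98+59 = 797.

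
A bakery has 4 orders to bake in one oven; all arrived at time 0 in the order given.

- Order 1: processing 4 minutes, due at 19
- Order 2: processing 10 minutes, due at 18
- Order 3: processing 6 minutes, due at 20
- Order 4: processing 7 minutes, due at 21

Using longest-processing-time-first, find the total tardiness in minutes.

LPT (decreasing processing time): Order 2 Order 4 Order 3 Order 1.
Order 2: 0→10, due 18, tardiness 0
Order 4: 10→17, due 21, tardiness 0
Order 3: 17→23, due 20, tardiness 3
Order 1: 23→27, due 19, tardiness 8
Sum = 0+0+3+8 = 11.

11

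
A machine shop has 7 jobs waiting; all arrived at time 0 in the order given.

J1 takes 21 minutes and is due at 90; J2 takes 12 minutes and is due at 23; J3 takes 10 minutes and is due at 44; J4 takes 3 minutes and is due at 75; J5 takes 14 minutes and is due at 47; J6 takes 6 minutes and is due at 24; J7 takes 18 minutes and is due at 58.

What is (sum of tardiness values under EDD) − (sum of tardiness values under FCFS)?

EDD (increasing due date): J2 J6 J3 J5 J7 J4 J1.
J2: 0→12, due 23, tardiness 0
J6: 12→18, due 24, tardiness 0
J3: 18→28, due 44, tardiness 0
J5: 28→42, due 47, tardiness 0
J7: 42→60, due 58, tardiness 2
J4: 60→63, due 75, tardiness 0
J1: 63→84, due 90, tardiness 0
Sum = 0+0+0+0+2+0+0 = 2.
FIFO (arrival order): J1 J2 J3 J4 J5 J6 J7.
J1: 0→21, due 90, tardiness 0
J2: 21→33, due 23, tardiness 10
J3: 33→43, due 44, tardiness 0
J4: 43→46, due 75, tardiness 0
J5: 46→60, due 47, tardiness 13
J6: 60→66, due 24, tardiness 42
J7: 66→84, due 58, tardiness 26
Sum = 0+10+0+0+13+42+26 = 91.
Difference = 2 − 91 = -89.

-89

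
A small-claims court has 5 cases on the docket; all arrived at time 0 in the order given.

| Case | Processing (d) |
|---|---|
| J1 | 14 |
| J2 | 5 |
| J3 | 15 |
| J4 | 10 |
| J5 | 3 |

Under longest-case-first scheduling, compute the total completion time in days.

174

LPT (decreasing processing time): J3 J1 J4 J2 J5.
J3: 0→15
J1: 15→29
J4: 29→39
J2: 39→44
J5: 44→47
Sum = 15+29+39+44+47 = 174.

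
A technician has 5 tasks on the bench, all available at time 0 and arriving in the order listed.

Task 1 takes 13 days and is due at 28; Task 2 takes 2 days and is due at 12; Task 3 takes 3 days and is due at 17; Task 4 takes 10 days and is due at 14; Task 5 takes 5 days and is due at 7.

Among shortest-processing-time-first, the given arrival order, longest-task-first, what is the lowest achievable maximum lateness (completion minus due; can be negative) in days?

SPT (increasing processing time): Task 2 Task 3 Task 5 Task 4 Task 1.
Task 2: 0→2, due 12, lateness -10
Task 3: 2→5, due 17, lateness -12
Task 5: 5→10, due 7, lateness 3
Task 4: 10→20, due 14, lateness 6
Task 1: 20→33, due 28, lateness 5
Maximum = 6.
FIFO (arrival order): Task 1 Task 2 Task 3 Task 4 Task 5.
Task 1: 0→13, due 28, lateness -15
Task 2: 13→15, due 12, lateness 3
Task 3: 15→18, due 17, lateness 1
Task 4: 18→28, due 14, lateness 14
Task 5: 28→33, due 7, lateness 26
Maximum = 26.
LPT (decreasing processing time): Task 1 Task 4 Task 5 Task 3 Task 2.
Task 1: 0→13, due 28, lateness -15
Task 4: 13→23, due 14, lateness 9
Task 5: 23→28, due 7, lateness 21
Task 3: 28→31, due 17, lateness 14
Task 2: 31→33, due 12, lateness 21
Maximum = 21.
SPT 6, FIFO 26, LPT 21 → minimum 6.

6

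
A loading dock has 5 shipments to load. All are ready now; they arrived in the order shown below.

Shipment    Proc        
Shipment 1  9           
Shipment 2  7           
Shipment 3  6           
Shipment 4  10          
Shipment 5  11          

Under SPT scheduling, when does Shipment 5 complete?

SPT (increasing processing time): Shipment 3 Shipment 2 Shipment 1 Shipment 4 Shipment 5.
Shipment 3: 0→6
Shipment 2: 6→13
Shipment 1: 13→22
Shipment 4: 22→32
Shipment 5: 32→43

43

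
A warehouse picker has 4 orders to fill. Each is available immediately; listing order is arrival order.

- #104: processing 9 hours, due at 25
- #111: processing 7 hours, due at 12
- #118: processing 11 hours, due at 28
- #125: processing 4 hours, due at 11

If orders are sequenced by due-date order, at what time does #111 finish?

11

EDD (increasing due date): #125 #111 #104 #118.
#125: 0→4
#111: 4→11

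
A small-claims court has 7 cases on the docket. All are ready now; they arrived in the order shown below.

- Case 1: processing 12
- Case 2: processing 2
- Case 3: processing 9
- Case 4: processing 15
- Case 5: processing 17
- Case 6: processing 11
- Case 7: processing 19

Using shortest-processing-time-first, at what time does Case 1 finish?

34

SPT (increasing processing time): Case 2 Case 3 Case 6 Case 1 Case 4 Case 5 Case 7.
Case 2: 0→2
Case 3: 2→11
Case 6: 11→22
Case 1: 22→34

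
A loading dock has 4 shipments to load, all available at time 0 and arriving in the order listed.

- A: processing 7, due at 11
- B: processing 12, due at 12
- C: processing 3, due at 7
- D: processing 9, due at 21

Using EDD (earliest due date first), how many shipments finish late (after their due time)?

2

EDD (increasing due date): C A B D.
C: 0→3, due 7, tardiness 0
A: 3→10, due 11, tardiness 0
B: 10→22, due 12, tardiness 10
D: 22→31, due 21, tardiness 10
Late shipments: 2.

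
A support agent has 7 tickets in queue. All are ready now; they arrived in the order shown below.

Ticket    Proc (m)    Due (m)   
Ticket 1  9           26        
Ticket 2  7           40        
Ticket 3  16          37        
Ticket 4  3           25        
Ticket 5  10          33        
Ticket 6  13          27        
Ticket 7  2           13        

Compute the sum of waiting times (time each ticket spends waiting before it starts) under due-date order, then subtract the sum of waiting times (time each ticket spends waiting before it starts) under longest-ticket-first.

EDD (increasing due date): Ticket 7 Ticket 4 Ticket 1 Ticket 6 Ticket 5 Ticket 3 Ticket 2.
Ticket 7: waits 0, runs 0→2
Ticket 4: waits 2, runs 2→5
Ticket 1: waits 5, runs 5→14
Ticket 6: waits 14, runs 14→27
Ticket 5: waits 27, runs 27→37
Ticket 3: waits 37, runs 37→53
Ticket 2: waits 53, runs 53→60
Sum = 0+2+5+14+27+37+53 = 138.
LPT (decreasing processing time): Ticket 3 Ticket 6 Ticket 5 Ticket 1 Ticket 2 Ticket 4 Ticket 7.
Ticket 3: waits 0, runs 0→16
Ticket 6: waits 16, runs 16→29
Ticket 5: waits 29, runs 29→39
Ticket 1: waits 39, runs 39→48
Ticket 2: waits 48, runs 48→55
Ticket 4: waits 55, runs 55→58
Ticket 7: waits 58, runs 58→60
Sum = 0+16+29+39+48+55+58 = 245.
Difference = 138 − 245 = -107.

-107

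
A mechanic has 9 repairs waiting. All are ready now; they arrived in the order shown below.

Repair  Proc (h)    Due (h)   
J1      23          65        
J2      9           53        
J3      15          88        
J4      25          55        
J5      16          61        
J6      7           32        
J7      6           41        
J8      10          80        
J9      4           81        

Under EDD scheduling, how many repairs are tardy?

5

EDD (increasing due date): J6 J7 J2 J4 J5 J1 J8 J9 J3.
J6: 0→7, due 32, tardiness 0
J7: 7→13, due 41, tardiness 0
J2: 13→22, due 53, tardiness 0
J4: 22→47, due 55, tardiness 0
J5: 47→63, due 61, tardiness 2
J1: 63→86, due 65, tardiness 21
J8: 86→96, due 80, tardiness 16
J9: 96→100, due 81, tardiness 19
J3: 100→115, due 88, tardiness 27
Late repairs: 5.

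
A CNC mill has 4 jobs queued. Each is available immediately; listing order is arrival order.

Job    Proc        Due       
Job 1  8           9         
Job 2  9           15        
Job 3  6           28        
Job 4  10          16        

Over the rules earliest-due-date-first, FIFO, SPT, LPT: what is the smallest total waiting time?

43

EDD (increasing due date): Job 1 Job 2 Job 4 Job 3.
Job 1: waits 0, runs 0→8
Job 2: waits 8, runs 8→17
Job 4: waits 17, runs 17→27
Job 3: waits 27, runs 27→33
Sum = 0+8+17+27 = 52.
FIFO (arrival order): Job 1 Job 2 Job 3 Job 4.
Job 1: waits 0, runs 0→8
Job 2: waits 8, runs 8→17
Job 3: waits 17, runs 17→23
Job 4: waits 23, runs 23→33
Sum = 0+8+17+23 = 48.
SPT (increasing processing time): Job 3 Job 1 Job 2 Job 4.
Job 3: waits 0, runs 0→6
Job 1: waits 6, runs 6→14
Job 2: waits 14, runs 14→23
Job 4: waits 23, runs 23→33
Sum = 0+6+14+23 = 43.
LPT (decreasing processing time): Job 4 Job 2 Job 1 Job 3.
Job 4: waits 0, runs 0→10
Job 2: waits 10, runs 10→19
Job 1: waits 19, runs 19→27
Job 3: waits 27, runs 27→33
Sum = 0+10+19+27 = 56.
EDD 52, FIFO 48, SPT 43, LPT 56 → minimum 43.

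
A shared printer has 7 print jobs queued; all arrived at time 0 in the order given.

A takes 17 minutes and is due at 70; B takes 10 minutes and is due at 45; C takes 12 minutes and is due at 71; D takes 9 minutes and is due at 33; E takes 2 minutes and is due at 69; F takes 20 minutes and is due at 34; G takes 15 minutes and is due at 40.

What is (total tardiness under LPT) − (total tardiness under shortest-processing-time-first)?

LPT (decreasing processing time): F A G C B D E.
F: 0→20, due 34, tardiness 0
A: 20→37, due 70, tardiness 0
G: 37→52, due 40, tardiness 12
C: 52→64, due 71, tardiness 0
B: 64→74, due 45, tardiness 29
D: 74→83, due 33, tardiness 50
E: 83→85, due 69, tardiness 16
Sum = 0+0+12+0+29+50+16 = 107.
SPT (increasing processing time): E D B C G A F.
E: 0→2, due 69, tardiness 0
D: 2→11, due 33, tardiness 0
B: 11→21, due 45, tardiness 0
C: 21→33, due 71, tardiness 0
G: 33→48, due 40, tardiness 8
A: 48→65, due 70, tardiness 0
F: 65→85, due 34, tardiness 51
Sum = 0+0+0+0+8+0+51 = 59.
Difference = 107 − 59 = 48.

48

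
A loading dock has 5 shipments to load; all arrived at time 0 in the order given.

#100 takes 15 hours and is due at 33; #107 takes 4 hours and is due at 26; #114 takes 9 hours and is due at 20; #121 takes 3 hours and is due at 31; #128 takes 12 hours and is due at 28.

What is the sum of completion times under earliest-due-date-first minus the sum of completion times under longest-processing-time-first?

-43

EDD (increasing due date): #114 #107 #128 #121 #100.
#114: 0→9
#107: 9→13
#128: 13→25
#121: 25→28
#100: 28→43
Sum = 9+13+25+28+43 = 118.
LPT (decreasing processing time): #100 #128 #114 #107 #121.
#100: 0→15
#128: 15→27
#114: 27→36
#107: 36→40
#121: 40→43
Sum = 15+27+36+40+43 = 161.
Difference = 118 − 161 = -43.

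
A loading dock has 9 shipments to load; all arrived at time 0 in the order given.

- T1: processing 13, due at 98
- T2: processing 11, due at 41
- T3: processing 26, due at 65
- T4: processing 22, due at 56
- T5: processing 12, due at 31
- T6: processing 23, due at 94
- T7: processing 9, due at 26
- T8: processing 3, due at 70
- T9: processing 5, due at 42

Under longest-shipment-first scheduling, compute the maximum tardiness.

LPT (decreasing processing time): T3 T6 T4 T1 T5 T2 T7 T9 T8.
T3: 0→26, due 65, tardiness 0
T6: 26→49, due 94, tardiness 0
T4: 49→71, due 56, tardiness 15
T1: 71→84, due 98, tardiness 0
T5: 84→96, due 31, tardiness 65
T2: 96→107, due 41, tardiness 66
T7: 107→116, due 26, tardiness 90
T9: 116→121, due 42, tardiness 79
T8: 121→124, due 70, tardiness 54
Maximum = 90.

90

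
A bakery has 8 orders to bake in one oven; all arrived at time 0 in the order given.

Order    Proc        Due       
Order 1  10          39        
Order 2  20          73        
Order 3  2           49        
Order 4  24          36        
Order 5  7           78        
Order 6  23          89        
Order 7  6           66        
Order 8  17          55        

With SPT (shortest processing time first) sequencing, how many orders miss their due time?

1

SPT (increasing processing time): Order 3 Order 7 Order 5 Order 1 Order 8 Order 2 Order 6 Order 4.
Order 3: 0→2, due 49, tardiness 0
Order 7: 2→8, due 66, tardiness 0
Order 5: 8→15, due 78, tardiness 0
Order 1: 15→25, due 39, tardiness 0
Order 8: 25→42, due 55, tardiness 0
Order 2: 42→62, due 73, tardiness 0
Order 6: 62→85, due 89, tardiness 0
Order 4: 85→109, due 36, tardiness 73
Late orders: 1.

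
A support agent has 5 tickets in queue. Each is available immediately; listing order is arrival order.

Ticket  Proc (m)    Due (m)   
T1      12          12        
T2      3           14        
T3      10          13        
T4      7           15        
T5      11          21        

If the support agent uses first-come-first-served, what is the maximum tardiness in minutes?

22

FIFO (arrival order): T1 T2 T3 T4 T5.
T1: 0→12, due 12, tardiness 0
T2: 12→15, due 14, tardiness 1
T3: 15→25, due 13, tardiness 12
T4: 25→32, due 15, tardiness 17
T5: 32→43, due 21, tardiness 22
Maximum = 22.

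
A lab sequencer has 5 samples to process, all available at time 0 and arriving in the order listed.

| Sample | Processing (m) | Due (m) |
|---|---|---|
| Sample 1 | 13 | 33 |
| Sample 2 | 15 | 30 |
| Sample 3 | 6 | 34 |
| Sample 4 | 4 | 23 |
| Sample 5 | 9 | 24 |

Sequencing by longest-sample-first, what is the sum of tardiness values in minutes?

LPT (decreasing processing time): Sample 2 Sample 1 Sample 5 Sample 3 Sample 4.
Sample 2: 0→15, due 30, tardiness 0
Sample 1: 15→28, due 33, tardiness 0
Sample 5: 28→37, due 24, tardiness 13
Sample 3: 37→43, due 34, tardiness 9
Sample 4: 43→47, due 23, tardiness 24
Sum = 0+0+13+9+24 = 46.

46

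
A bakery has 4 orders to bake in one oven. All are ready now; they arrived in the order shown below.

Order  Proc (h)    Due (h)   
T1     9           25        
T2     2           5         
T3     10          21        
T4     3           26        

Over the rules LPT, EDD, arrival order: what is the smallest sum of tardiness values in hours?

LPT (decreasing processing time): T3 T1 T4 T2.
T3: 0→10, due 21, tardiness 0
T1: 10→19, due 25, tardiness 0
T4: 19→22, due 26, tardiness 0
T2: 22→24, due 5, tardiness 19
Sum = 0+0+0+19 = 19.
EDD (increasing due date): T2 T3 T1 T4.
T2: 0→2, due 5, tardiness 0
T3: 2→12, due 21, tardiness 0
T1: 12→21, due 25, tardiness 0
T4: 21→24, due 26, tardiness 0
Sum = 0+0+0+0 = 0.
FIFO (arrival order): T1 T2 T3 T4.
T1: 0→9, due 25, tardiness 0
T2: 9→11, due 5, tardiness 6
T3: 11→21, due 21, tardiness 0
T4: 21→24, due 26, tardiness 0
Sum = 0+6+0+0 = 6.
LPT 19, EDD 0, FIFO 6 → minimum 0.

0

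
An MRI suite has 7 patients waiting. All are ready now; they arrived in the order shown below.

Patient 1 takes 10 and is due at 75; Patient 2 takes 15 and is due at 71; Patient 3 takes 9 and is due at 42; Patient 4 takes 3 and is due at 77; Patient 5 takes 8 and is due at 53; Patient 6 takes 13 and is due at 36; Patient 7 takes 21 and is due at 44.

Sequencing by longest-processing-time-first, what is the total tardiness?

LPT (decreasing processing time): Patient 7 Patient 2 Patient 6 Patient 1 Patient 3 Patient 5 Patient 4.
Patient 7: 0→21, due 44, tardiness 0
Patient 2: 21→36, due 71, tardiness 0
Patient 6: 36→49, due 36, tardiness 13
Patient 1: 49→59, due 75, tardiness 0
Patient 3: 59→68, due 42, tardiness 26
Patient 5: 68→76, due 53, tardiness 23
Patient 4: 76→79, due 77, tardiness 2
Sum = 0+0+13+0+26+23+2 = 64.

64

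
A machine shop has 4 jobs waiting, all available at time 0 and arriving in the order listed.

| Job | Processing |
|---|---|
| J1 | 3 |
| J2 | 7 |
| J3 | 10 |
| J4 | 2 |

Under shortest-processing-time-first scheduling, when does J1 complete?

SPT (increasing processing time): J4 J1 J2 J3.
J4: 0→2
J1: 2→5

5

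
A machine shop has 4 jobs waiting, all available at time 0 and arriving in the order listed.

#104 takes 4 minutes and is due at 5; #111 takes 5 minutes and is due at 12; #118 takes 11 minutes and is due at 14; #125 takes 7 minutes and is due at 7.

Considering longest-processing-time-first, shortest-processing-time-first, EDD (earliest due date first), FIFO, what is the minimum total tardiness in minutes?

LPT (decreasing processing time): #118 #125 #111 #104.
#118: 0→11, due 14, tardiness 0
#125: 11→18, due 7, tardiness 11
#111: 18→23, due 12, tardiness 11
#104: 23→27, due 5, tardiness 22
Sum = 0+11+11+22 = 44.
SPT (increasing processing time): #104 #111 #125 #118.
#104: 0→4, due 5, tardiness 0
#111: 4→9, due 12, tardiness 0
#125: 9→16, due 7, tardiness 9
#118: 16→27, due 14, tardiness 13
Sum = 0+0+9+13 = 22.
EDD (increasing due date): #104 #125 #111 #118.
#104: 0→4, due 5, tardiness 0
#125: 4→11, due 7, tardiness 4
#111: 11→16, due 12, tardiness 4
#118: 16→27, due 14, tardiness 13
Sum = 0+4+4+13 = 21.
FIFO (arrival order): #104 #111 #118 #125.
#104: 0→4, due 5, tardiness 0
#111: 4→9, due 12, tardiness 0
#118: 9→20, due 14, tardiness 6
#125: 20→27, due 7, tardiness 20
Sum = 0+0+6+20 = 26.
LPT 44, SPT 22, EDD 21, FIFO 26 → minimum 21.

21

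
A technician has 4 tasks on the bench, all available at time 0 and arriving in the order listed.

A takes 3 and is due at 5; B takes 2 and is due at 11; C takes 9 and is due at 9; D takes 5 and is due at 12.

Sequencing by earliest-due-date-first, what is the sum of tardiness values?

EDD (increasing due date): A C B D.
A: 0→3, due 5, tardiness 0
C: 3→12, due 9, tardiness 3
B: 12→14, due 11, tardiness 3
D: 14→19, due 12, tardiness 7
Sum = 0+3+3+7 = 13.

13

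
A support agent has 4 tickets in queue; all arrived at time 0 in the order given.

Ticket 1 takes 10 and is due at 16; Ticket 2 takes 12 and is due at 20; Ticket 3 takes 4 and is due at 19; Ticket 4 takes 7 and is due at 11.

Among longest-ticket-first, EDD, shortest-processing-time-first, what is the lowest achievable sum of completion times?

LPT (decreasing processing time): Ticket 2 Ticket 1 Ticket 4 Ticket 3.
Ticket 2: 0→12
Ticket 1: 12→22
Ticket 4: 22→29
Ticket 3: 29→33
Sum = 12+22+29+33 = 96.
EDD (increasing due date): Ticket 4 Ticket 1 Ticket 3 Ticket 2.
Ticket 4: 0→7
Ticket 1: 7→17
Ticket 3: 17→21
Ticket 2: 21→33
Sum = 7+17+21+33 = 78.
SPT (increasing processing time): Ticket 3 Ticket 4 Ticket 1 Ticket 2.
Ticket 3: 0→4
Ticket 4: 4→11
Ticket 1: 11→21
Ticket 2: 21→33
Sum = 4+11+21+33 = 69.
LPT 96, EDD 78, SPT 69 → minimum 69.

69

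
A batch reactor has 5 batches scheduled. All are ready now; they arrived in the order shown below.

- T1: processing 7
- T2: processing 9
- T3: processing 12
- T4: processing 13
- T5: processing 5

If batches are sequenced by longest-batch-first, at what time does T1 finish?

41

LPT (decreasing processing time): T4 T3 T2 T1 T5.
T4: 0→13
T3: 13→25
T2: 25→34
T1: 34→41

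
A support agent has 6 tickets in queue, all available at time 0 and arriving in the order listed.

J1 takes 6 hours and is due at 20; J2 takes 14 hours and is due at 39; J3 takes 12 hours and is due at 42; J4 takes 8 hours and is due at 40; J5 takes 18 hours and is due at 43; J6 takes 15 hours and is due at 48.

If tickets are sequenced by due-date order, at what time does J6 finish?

73

EDD (increasing due date): J1 J2 J4 J3 J5 J6.
J1: 0→6
J2: 6→20
J4: 20→28
J3: 28→40
J5: 40→58
J6: 58→73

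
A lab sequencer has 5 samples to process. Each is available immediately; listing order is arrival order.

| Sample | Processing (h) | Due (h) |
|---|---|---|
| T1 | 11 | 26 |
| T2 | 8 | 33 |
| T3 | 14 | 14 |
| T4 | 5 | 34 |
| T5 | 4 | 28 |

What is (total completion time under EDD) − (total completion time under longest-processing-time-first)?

-5

EDD (increasing due date): T3 T1 T5 T2 T4.
T3: 0→14
T1: 14→25
T5: 25→29
T2: 29→37
T4: 37→42
Sum = 14+25+29+37+42 = 147.
LPT (decreasing processing time): T3 T1 T2 T4 T5.
T3: 0→14
T1: 14→25
T2: 25→33
T4: 33→38
T5: 38→42
Sum = 14+25+33+38+42 = 152.
Difference = 147 − 152 = -5.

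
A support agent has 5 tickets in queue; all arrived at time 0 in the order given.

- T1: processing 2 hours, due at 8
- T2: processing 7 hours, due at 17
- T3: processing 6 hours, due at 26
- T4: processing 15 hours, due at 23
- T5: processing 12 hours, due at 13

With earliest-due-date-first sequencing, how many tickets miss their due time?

4

EDD (increasing due date): T1 T5 T2 T4 T3.
T1: 0→2, due 8, tardiness 0
T5: 2→14, due 13, tardiness 1
T2: 14→21, due 17, tardiness 4
T4: 21→36, due 23, tardiness 13
T3: 36→42, due 26, tardiness 16
Late tickets: 4.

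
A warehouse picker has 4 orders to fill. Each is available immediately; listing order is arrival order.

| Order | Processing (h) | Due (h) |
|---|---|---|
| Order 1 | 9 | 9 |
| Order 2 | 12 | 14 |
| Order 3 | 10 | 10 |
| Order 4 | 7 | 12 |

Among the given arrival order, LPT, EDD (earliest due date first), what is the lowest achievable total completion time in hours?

FIFO (arrival order): Order 1 Order 2 Order 3 Order 4.
Order 1: 0→9
Order 2: 9→21
Order 3: 21→31
Order 4: 31→38
Sum = 9+21+31+38 = 99.
LPT (decreasing processing time): Order 2 Order 3 Order 1 Order 4.
Order 2: 0→12
Order 3: 12→22
Order 1: 22→31
Order 4: 31→38
Sum = 12+22+31+38 = 103.
EDD (increasing due date): Order 1 Order 3 Order 4 Order 2.
Order 1: 0→9
Order 3: 9→19
Order 4: 19→26
Order 2: 26→38
Sum = 9+19+26+38 = 92.
FIFO 99, LPT 103, EDD 92 → minimum 92.

92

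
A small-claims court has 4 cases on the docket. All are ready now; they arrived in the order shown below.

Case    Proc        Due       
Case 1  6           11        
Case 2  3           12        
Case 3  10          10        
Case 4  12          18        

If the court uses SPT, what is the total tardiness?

SPT (increasing processing time): Case 2 Case 1 Case 3 Case 4.
Case 2: 0→3, due 12, tardiness 0
Case 1: 3→9, due 11, tardiness 0
Case 3: 9→19, due 10, tardiness 9
Case 4: 19→31, due 18, tardiness 13
Sum = 0+0+9+13 = 22.

22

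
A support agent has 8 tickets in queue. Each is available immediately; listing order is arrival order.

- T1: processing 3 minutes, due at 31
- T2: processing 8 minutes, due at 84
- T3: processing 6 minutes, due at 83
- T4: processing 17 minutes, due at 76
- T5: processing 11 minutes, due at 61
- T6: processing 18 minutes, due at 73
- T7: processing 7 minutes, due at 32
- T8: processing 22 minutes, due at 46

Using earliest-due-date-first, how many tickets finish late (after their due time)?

EDD (increasing due date): T1 T7 T8 T5 T6 T4 T3 T2.
T1: 0→3, due 31, tardiness 0
T7: 3→10, due 32, tardiness 0
T8: 10→32, due 46, tardiness 0
T5: 32→43, due 61, tardiness 0
T6: 43→61, due 73, tardiness 0
T4: 61→78, due 76, tardiness 2
T3: 78→84, due 83, tardiness 1
T2: 84→92, due 84, tardiness 8
Late tickets: 3.

3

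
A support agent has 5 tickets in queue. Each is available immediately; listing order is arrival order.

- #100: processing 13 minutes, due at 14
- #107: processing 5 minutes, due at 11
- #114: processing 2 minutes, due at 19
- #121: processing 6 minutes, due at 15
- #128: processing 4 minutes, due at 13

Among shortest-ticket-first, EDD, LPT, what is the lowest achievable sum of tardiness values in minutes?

SPT (increasing processing time): #114 #128 #107 #121 #100.
#114: 0→2, due 19, tardiness 0
#128: 2→6, due 13, tardiness 0
#107: 6→11, due 11, tardiness 0
#121: 11→17, due 15, tardiness 2
#100: 17→30, due 14, tardiness 16
Sum = 0+0+0+2+16 = 18.
EDD (increasing due date): #107 #128 #100 #121 #114.
#107: 0→5, due 11, tardiness 0
#128: 5→9, due 13, tardiness 0
#100: 9→22, due 14, tardiness 8
#121: 22→28, due 15, tardiness 13
#114: 28→30, due 19, tardiness 11
Sum = 0+0+8+13+11 = 32.
LPT (decreasing processing time): #100 #121 #107 #128 #114.
#100: 0→13, due 14, tardiness 0
#121: 13→19, due 15, tardiness 4
#107: 19→24, due 11, tardiness 13
#128: 24→28, due 13, tardiness 15
#114: 28→30, due 19, tardiness 11
Sum = 0+4+13+15+11 = 43.
SPT 18, EDD 32, LPT 43 → minimum 18.

18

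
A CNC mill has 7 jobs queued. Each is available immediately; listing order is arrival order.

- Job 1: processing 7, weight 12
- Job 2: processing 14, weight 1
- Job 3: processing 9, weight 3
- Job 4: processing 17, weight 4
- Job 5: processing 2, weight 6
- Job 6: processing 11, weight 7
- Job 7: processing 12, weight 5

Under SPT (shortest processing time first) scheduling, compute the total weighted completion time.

SPT (increasing processing time): Job 5 Job 1 Job 3 Job 6 Job 7 Job 2 Job 4.
Job 5: finishes 2, weight 6, w·C = 12
Job 1: finishes 9, weight 12, w·C = 108
Job 3: finishes 18, weight 3, w·C = 54
Job 6: finishes 29, weight 7, w·C = 203
Job 7: finishes 41, weight 5, w·C = 205
Job 2: finishes 55, weight 1, w·C = 55
Job 4: finishes 72, weight 4, w·C = 288
Sum = 12+108+54+203+205+55+288 = 925.

925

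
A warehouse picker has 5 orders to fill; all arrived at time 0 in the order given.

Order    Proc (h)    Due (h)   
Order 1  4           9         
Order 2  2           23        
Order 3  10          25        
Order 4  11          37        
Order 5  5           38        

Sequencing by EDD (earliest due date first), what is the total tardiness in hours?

0

EDD (increasing due date): Order 1 Order 2 Order 3 Order 4 Order 5.
Order 1: 0→4, due 9, tardiness 0
Order 2: 4→6, due 23, tardiness 0
Order 3: 6→16, due 25, tardiness 0
Order 4: 16→27, due 37, tardiness 0
Order 5: 27→32, due 38, tardiness 0
Sum = 0+0+0+0+0 = 0.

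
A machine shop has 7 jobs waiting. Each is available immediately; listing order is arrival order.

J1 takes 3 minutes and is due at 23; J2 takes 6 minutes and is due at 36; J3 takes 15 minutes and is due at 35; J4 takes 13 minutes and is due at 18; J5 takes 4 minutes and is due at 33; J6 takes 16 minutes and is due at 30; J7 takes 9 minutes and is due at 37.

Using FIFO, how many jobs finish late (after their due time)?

4

FIFO (arrival order): J1 J2 J3 J4 J5 J6 J7.
J1: 0→3, due 23, tardiness 0
J2: 3→9, due 36, tardiness 0
J3: 9→24, due 35, tardiness 0
J4: 24→37, due 18, tardiness 19
J5: 37→41, due 33, tardiness 8
J6: 41→57, due 30, tardiness 27
J7: 57→66, due 37, tardiness 29
Late jobs: 4.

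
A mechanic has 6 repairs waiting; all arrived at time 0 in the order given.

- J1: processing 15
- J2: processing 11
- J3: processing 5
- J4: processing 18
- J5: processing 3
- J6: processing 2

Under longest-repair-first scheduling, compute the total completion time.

LPT (decreasing processing time): J4 J1 J2 J3 J5 J6.
J4: 0→18
J1: 18→33
J2: 33→44
J3: 44→49
J5: 49→52
J6: 52→54
Sum = 18+33+44+49+52+54 = 250.

250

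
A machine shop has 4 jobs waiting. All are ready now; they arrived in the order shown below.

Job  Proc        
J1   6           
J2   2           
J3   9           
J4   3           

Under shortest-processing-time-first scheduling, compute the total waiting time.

18

SPT (increasing processing time): J2 J4 J1 J3.
J2: waits 0, runs 0→2
J4: waits 2, runs 2→5
J1: waits 5, runs 5→11
J3: waits 11, runs 11→20
Sum = 0+2+5+11 = 18.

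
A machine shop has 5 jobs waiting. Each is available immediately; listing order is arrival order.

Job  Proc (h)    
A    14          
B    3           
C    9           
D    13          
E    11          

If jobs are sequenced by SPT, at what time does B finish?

3

SPT (increasing processing time): B C E D A.
B: 0→3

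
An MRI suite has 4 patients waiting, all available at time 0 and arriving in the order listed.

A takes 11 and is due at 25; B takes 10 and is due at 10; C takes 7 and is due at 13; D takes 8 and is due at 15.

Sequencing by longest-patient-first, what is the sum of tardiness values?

LPT (decreasing processing time): A B D C.
A: 0→11, due 25, tardiness 0
B: 11→21, due 10, tardiness 11
D: 21→29, due 15, tardiness 14
C: 29→36, due 13, tardiness 23
Sum = 0+11+14+23 = 48.

48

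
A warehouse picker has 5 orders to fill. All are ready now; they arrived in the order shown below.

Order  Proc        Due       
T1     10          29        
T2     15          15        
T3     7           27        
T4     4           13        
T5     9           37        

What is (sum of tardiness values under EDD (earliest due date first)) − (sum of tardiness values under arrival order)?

EDD (increasing due date): T4 T2 T3 T1 T5.
T4: 0→4, due 13, tardiness 0
T2: 4→19, due 15, tardiness 4
T3: 19→26, due 27, tardiness 0
T1: 26→36, due 29, tardiness 7
T5: 36→45, due 37, tardiness 8
Sum = 0+4+0+7+8 = 19.
FIFO (arrival order): T1 T2 T3 T4 T5.
T1: 0→10, due 29, tardiness 0
T2: 10→25, due 15, tardiness 10
T3: 25→32, due 27, tardiness 5
T4: 32→36, due 13, tardiness 23
T5: 36→45, due 37, tardiness 8
Sum = 0+10+5+23+8 = 46.
Difference = 19 − 46 = -27.

-27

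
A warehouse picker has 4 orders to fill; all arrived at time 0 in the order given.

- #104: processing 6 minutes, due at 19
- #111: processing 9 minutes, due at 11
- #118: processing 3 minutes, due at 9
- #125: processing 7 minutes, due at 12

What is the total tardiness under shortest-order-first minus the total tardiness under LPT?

-5

SPT (increasing processing time): #118 #104 #125 #111.
#118: 0→3, due 9, tardiness 0
#104: 3→9, due 19, tardiness 0
#125: 9→16, due 12, tardiness 4
#111: 16→25, due 11, tardiness 14
Sum = 0+0+4+14 = 18.
LPT (decreasing processing time): #111 #125 #104 #118.
#111: 0→9, due 11, tardiness 0
#125: 9→16, due 12, tardiness 4
#104: 16→22, due 19, tardiness 3
#118: 22→25, due 9, tardiness 16
Sum = 0+4+3+16 = 23.
Difference = 18 − 23 = -5.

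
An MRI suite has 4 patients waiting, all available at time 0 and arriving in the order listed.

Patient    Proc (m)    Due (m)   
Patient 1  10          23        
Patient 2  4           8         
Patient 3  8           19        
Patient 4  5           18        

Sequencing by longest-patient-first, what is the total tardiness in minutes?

LPT (decreasing processing time): Patient 1 Patient 3 Patient 4 Patient 2.
Patient 1: 0→10, due 23, tardiness 0
Patient 3: 10→18, due 19, tardiness 0
Patient 4: 18→23, due 18, tardiness 5
Patient 2: 23→27, due 8, tardiness 19
Sum = 0+0+5+19 = 24.

24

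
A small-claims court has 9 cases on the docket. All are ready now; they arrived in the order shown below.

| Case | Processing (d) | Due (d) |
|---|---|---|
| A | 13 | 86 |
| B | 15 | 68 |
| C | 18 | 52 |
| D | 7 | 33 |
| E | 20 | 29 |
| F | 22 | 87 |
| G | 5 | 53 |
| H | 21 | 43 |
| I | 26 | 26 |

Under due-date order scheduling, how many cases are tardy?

EDD (increasing due date): I E D H C G B A F.
I: 0→26, due 26, tardiness 0
E: 26→46, due 29, tardiness 17
D: 46→53, due 33, tardiness 20
H: 53→74, due 43, tardiness 31
C: 74→92, due 52, tardiness 40
G: 92→97, due 53, tardiness 44
B: 97→112, due 68, tardiness 44
A: 112→125, due 86, tardiness 39
F: 125→147, due 87, tardiness 60
Late cases: 8.

8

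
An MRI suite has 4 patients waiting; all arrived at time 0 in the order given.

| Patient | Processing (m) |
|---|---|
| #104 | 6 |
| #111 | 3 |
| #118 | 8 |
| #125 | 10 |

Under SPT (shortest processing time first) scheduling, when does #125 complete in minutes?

SPT (increasing processing time): #111 #104 #118 #125.
#111: 0→3
#104: 3→9
#118: 9→17
#125: 17→27

27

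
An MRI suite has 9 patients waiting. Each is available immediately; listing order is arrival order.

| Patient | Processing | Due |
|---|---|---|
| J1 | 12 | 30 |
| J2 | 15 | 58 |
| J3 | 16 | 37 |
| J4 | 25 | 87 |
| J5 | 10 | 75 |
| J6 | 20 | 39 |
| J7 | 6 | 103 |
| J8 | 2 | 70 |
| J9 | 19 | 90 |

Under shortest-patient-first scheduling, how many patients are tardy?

SPT (increasing processing time): J8 J7 J5 J1 J2 J3 J9 J6 J4.
J8: 0→2, due 70, tardiness 0
J7: 2→8, due 103, tardiness 0
J5: 8→18, due 75, tardiness 0
J1: 18→30, due 30, tardiness 0
J2: 30→45, due 58, tardiness 0
J3: 45→61, due 37, tardiness 24
J9: 61→80, due 90, tardiness 0
J6: 80→100, due 39, tardiness 61
J4: 100→125, due 87, tardiness 38
Late patients: 3.

3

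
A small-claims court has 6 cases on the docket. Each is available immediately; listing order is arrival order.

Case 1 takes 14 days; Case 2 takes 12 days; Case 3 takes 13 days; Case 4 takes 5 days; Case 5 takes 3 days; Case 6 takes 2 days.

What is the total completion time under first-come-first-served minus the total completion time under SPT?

FIFO (arrival order): Case 1 Case 2 Case 3 Case 4 Case 5 Case 6.
Case 1: 0→14
Case 2: 14→26
Case 3: 26→39
Case 4: 39→44
Case 5: 44→47
Case 6: 47→49
Sum = 14+26+39+44+47+49 = 219.
SPT (increasing processing time): Case 6 Case 5 Case 4 Case 2 Case 3 Case 1.
Case 6: 0→2
Case 5: 2→5
Case 4: 5→10
Case 2: 10→22
Case 3: 22→35
Case 1: 35→49
Sum = 2+5+10+22+35+49 = 123.
Difference = 219 − 123 = 96.

96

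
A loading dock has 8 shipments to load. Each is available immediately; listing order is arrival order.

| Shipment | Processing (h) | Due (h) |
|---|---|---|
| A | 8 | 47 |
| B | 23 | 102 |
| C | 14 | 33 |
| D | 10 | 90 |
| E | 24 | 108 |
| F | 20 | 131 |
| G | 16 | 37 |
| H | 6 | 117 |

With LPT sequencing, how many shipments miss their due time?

5

LPT (decreasing processing time): E B F G C D A H.
E: 0→24, due 108, tardiness 0
B: 24→47, due 102, tardiness 0
F: 47→67, due 131, tardiness 0
G: 67→83, due 37, tardiness 46
C: 83→97, due 33, tardiness 64
D: 97→107, due 90, tardiness 17
A: 107→115, due 47, tardiness 68
H: 115→121, due 117, tardiness 4
Late shipments: 5.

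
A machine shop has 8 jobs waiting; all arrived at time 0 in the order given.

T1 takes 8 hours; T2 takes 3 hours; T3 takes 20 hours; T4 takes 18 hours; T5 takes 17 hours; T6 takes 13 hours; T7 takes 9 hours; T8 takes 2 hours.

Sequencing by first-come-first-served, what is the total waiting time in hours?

FIFO (arrival order): T1 T2 T3 T4 T5 T6 T7 T8.
T1: waits 0, runs 0→8
T2: waits 8, runs 8→11
T3: waits 11, runs 11→31
T4: waits 31, runs 31→49
T5: waits 49, runs 49→66
T6: waits 66, runs 66→79
T7: waits 79, runs 79→88
T8: waits 88, runs 88→90
Sum = 0+8+11+31+49+66+79+88 = 332.

332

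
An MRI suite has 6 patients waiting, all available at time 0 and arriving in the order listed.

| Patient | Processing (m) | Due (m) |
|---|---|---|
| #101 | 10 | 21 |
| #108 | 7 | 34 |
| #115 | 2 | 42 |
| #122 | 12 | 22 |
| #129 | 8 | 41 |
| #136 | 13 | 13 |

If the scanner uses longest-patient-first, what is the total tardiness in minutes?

LPT (decreasing processing time): #136 #122 #101 #129 #108 #115.
#136: 0→13, due 13, tardiness 0
#122: 13→25, due 22, tardiness 3
#101: 25→35, due 21, tardiness 14
#129: 35→43, due 41, tardiness 2
#108: 43→50, due 34, tardiness 16
#115: 50→52, due 42, tardiness 10
Sum = 0+3+14+2+16+10 = 45.

45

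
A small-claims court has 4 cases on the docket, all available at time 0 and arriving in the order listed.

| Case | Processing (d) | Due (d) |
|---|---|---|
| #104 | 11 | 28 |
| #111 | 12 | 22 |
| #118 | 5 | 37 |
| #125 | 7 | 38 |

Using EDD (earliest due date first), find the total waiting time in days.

EDD (increasing due date): #111 #104 #118 #125.
#111: waits 0, runs 0→12
#104: waits 12, runs 12→23
#118: waits 23, runs 23→28
#125: waits 28, runs 28→35
Sum = 0+12+23+28 = 63.

63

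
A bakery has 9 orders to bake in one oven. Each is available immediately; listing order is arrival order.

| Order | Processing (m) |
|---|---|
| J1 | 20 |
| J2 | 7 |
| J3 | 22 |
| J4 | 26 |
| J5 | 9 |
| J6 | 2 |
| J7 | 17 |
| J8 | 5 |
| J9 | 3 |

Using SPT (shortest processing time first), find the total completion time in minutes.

362

SPT (increasing processing time): J6 J9 J8 J2 J5 J7 J1 J3 J4.
J6: 0→2
J9: 2→5
J8: 5→10
J2: 10→17
J5: 17→26
J7: 26→43
J1: 43→63
J3: 63→85
J4: 85→111
Sum = 2+5+10+17+26+43+63+85+111 = 362.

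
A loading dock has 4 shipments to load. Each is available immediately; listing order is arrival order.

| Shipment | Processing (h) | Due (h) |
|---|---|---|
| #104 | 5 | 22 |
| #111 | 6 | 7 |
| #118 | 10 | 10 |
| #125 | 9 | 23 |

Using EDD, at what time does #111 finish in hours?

6

EDD (increasing due date): #111 #118 #104 #125.
#111: 0→6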